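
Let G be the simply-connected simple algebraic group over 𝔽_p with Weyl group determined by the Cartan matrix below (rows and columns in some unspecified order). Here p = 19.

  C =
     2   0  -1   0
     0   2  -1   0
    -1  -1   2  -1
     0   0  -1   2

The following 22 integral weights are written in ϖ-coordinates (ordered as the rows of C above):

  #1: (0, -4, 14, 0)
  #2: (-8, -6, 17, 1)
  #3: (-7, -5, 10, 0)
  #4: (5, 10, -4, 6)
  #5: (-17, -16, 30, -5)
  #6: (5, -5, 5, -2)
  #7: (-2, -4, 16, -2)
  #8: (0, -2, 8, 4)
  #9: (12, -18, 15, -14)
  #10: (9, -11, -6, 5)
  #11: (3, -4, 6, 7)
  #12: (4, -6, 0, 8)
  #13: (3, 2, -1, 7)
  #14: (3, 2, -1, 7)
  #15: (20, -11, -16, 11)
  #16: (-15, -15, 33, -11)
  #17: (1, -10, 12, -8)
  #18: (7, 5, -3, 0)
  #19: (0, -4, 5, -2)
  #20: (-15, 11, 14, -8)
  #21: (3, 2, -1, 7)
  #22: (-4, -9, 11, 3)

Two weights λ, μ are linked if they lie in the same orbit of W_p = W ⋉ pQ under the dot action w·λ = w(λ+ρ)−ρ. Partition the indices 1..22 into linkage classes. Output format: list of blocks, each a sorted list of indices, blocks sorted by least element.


D_4 Cartan matrix, 4 simple roots permuted; ρ=(1,1,1,1).

Alcove-folded reps (p=19, 22 weights, presented ϖ-order):

  λ_1+ρ ↦ (1, 3, 2, 1)
  λ_2+ρ ↦ (6, 4, 1, 1)
  λ_3+ρ ↦ (6, 4, 1, 1)
  λ_4+ρ ↦ (3, 8, 1, 4)
  λ_5+ρ ↦ (4, 3, 0, 8)
  λ_6+ρ ↦ (6, 4, 1, 1)
  λ_7+ρ ↦ (1, 3, 2, 1)
  λ_8+ρ ↦ (1, 1, 4, 5)
  λ_9+ρ ↦ (1, 3, 2, 1)
  λ_10+ρ ↦ (1, 1, 4, 5)
  λ_11+ρ ↦ (4, 3, 0, 8)
  λ_12+ρ ↦ (1, 1, 4, 5)
  λ_13+ρ ↦ (4, 3, 0, 8)
  λ_14+ρ ↦ (4, 3, 0, 8)
  λ_15+ρ ↦ (1, 6, 2, 4)
  λ_16+ρ ↦ (1, 1, 4, 5)
  λ_17+ρ ↦ (1, 6, 2, 4)
  λ_18+ρ ↦ (6, 4, 1, 1)
  λ_19+ρ ↦ (1, 3, 2, 1)
  λ_20+ρ ↦ (6, 4, 1, 1)
  λ_21+ρ ↦ (4, 3, 0, 8)
  λ_22+ρ ↦ (3, 8, 1, 4)

6 distinct reps among the 22 weights ⇒ 6 W_19-linkage classes:

[[1, 7, 9, 19], [2, 3, 6, 18, 20], [4, 22], [5, 11, 13, 14, 21], [8, 10, 12, 16], [15, 17]]


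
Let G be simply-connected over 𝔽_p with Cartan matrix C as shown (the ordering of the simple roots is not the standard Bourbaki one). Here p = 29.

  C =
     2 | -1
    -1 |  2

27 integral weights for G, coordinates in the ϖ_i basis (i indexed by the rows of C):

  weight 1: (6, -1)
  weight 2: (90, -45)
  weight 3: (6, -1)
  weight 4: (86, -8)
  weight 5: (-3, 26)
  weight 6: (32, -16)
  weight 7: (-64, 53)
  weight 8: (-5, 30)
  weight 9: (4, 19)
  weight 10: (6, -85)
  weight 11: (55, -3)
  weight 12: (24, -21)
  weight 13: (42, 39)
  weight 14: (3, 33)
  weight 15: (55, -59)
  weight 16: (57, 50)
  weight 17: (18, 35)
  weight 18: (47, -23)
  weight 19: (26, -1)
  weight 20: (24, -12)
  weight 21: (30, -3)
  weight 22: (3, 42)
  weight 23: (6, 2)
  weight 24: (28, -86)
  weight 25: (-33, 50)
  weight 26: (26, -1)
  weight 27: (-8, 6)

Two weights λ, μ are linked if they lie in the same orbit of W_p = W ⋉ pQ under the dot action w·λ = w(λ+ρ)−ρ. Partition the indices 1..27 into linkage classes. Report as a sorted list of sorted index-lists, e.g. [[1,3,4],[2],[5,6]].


Cartan matrix: type A_2 (|W|=6); un-permuting the 2 rows.

Each λ_j+ρ reduced to Ā_29; 2-tuples below use C's row order:

  λ_1 → (7, 0);  λ_2 → (14, 11);  λ_3 → (7, 0);  λ_4 → (7, 0);  λ_5 → (2, 25);  λ_6 → (14, 11);  λ_7 → (5, 20);  λ_8 → (2, 25);  λ_9 → (5, 20);  λ_10 → (7, 3);  λ_11 → (2, 25);  λ_12 → (5, 20);  λ_13 → (14, 11);  λ_14 → (5, 20);  λ_15 → (27, 0);  λ_16 → (7, 0);  λ_17 → (7, 3);  λ_18 → (7, 3);  λ_19 → (27, 0);  λ_20 → (14, 11);  λ_21 → (27, 0);  λ_22 → (14, 11);  λ_23 → (7, 3);  λ_24 → (27, 0);  λ_25 → (7, 3);  λ_26 → (27, 0);  λ_27 → (7, 0)

These 27 weights hit 6 W_29-dot-orbits; sizes (5, 5, 3, 4, 5, 5):

[[1, 3, 4, 16, 27], [2, 6, 13, 20, 22], [5, 8, 11], [7, 9, 12, 14], [10, 17, 18, 23, 25], [15, 19, 21, 24, 26]]


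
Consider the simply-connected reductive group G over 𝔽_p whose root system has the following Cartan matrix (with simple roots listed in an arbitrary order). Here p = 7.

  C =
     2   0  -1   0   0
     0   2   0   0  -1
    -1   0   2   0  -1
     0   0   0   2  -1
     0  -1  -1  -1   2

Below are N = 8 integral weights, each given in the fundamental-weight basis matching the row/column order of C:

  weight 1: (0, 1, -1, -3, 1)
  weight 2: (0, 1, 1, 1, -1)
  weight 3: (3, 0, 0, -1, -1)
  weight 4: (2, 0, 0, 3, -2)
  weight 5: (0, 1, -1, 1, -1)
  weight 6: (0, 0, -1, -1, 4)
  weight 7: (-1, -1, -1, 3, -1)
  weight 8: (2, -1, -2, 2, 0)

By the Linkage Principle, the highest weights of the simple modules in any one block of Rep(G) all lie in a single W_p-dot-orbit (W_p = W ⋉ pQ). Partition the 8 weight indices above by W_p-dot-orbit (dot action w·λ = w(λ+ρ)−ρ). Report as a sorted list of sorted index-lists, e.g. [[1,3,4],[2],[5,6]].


Root system D_5: the 5×5 matrix C matches after relabeling.

Folding the 8 weights λ_j+ρ into Ā_7 (reps in the given 5-coord order):

  1: (1, 2, 0, 2, 0) · 2: (1, 2, 0, 2, 0) · 3: (4, 1, 1, 0, 0) · 4: (2, 0, 1, 3, 0) · 5: (1, 2, 0, 2, 0) · 6: (4, 1, 1, 0, 0) · 7: (0, 0, 0, 4, 0) · 8: (2, 0, 1, 3, 0)

Partition of {1..8} into 4 W_7-dot-orbits:

[[1, 2, 5], [3, 6], [4, 8], [7]]


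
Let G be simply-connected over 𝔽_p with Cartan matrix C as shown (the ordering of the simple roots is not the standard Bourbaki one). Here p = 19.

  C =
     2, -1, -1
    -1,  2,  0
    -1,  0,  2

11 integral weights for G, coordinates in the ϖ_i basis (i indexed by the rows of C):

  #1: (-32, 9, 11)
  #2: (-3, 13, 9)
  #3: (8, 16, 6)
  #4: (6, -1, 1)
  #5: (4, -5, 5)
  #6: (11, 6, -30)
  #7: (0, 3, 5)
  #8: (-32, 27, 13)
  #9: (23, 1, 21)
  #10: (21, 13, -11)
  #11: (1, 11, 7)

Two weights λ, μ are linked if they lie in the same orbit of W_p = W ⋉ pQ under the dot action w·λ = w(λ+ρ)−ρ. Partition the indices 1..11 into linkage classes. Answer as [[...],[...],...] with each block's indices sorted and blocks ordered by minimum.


A_3 Cartan matrix, 3 simple roots permuted; ρ=(1,1,1).

λ_j+ρ reflected into Ā_19 (⟨·,θ^∨⟩≤19); 3-tuples as given:

  λ_1 → (7, 0, 2) · λ_2 → (2, 9, 5) · λ_3 → (2, 3, 7) · λ_4 → (7, 0, 2) · λ_5 → (1, 4, 6) · λ_6 → (7, 0, 2) · λ_7 → (1, 4, 6) · λ_8 → (2, 9, 5) · λ_9 → (2, 9, 5) · λ_10 → (2, 3, 7) · λ_11 → (2, 9, 5)

These 11 weights hit 4 W_19-dot-orbits; sizes (3, 4, 2, 2):

[[1, 4, 6], [2, 8, 9, 11], [3, 10], [5, 7]]


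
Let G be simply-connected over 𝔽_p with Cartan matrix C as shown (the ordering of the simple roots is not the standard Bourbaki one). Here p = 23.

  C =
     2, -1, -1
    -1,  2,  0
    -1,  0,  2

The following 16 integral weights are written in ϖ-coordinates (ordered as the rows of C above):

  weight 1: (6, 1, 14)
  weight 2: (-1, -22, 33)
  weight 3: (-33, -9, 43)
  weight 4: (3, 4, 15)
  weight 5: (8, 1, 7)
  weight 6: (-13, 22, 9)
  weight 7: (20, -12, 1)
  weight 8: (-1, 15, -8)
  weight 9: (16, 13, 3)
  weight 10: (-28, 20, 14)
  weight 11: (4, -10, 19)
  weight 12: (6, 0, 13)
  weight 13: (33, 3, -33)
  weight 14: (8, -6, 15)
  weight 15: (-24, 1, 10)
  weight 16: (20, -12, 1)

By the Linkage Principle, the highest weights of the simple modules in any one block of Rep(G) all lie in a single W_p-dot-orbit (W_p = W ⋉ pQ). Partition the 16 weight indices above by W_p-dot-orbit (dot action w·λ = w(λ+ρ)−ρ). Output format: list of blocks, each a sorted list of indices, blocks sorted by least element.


Type A_3, rank 3, |W|=24; reorder rows/cols to standard.

λ_j+ρ reflected into Ā_23 (⟨·,θ^∨⟩≤23); 3-tuples as given:

  1: (7, 1, 14);  2: (10, 11, 2);  3: (9, 2, 8);  4: (4, 3, 14);  5: (9, 2, 8);  6: (10, 11, 2);  7: (10, 11, 2);  8: (7, 9, 0);  9: (9, 2, 8);  10: (9, 2, 8);  11: (4, 3, 14);  12: (7, 1, 14);  13: (9, 2, 8);  14: (4, 3, 14);  15: (10, 11, 2);  16: (10, 11, 2)

Partition of {1..16} into 5 W_23-dot-orbits:

[[1, 12], [2, 6, 7, 15, 16], [3, 5, 9, 10, 13], [4, 11, 14], [8]]


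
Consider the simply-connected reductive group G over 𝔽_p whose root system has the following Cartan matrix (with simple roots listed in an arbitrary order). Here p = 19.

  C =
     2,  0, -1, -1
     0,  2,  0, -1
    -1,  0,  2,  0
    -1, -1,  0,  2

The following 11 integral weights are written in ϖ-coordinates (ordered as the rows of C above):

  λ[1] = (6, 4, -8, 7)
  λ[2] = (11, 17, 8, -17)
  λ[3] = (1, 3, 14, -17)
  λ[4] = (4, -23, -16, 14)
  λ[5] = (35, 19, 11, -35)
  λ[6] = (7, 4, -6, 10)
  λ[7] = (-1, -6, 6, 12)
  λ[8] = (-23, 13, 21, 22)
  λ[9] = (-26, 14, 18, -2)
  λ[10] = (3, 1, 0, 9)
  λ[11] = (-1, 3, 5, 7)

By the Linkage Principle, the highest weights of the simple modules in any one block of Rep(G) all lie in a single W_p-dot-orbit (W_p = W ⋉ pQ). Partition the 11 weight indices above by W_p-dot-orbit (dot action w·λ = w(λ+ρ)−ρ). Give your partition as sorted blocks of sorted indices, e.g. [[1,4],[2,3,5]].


C ↔ A_4 under row/col permutation; |W(A_4)| = 120.

λ_j+ρ reflected into Ā_19 (⟨·,θ^∨⟩≤19); 4-tuples as given:

  λ_1 → (0, 4, 6, 8)
  λ_2 → (4, 2, 1, 10)
  λ_3 → (4, 2, 1, 10)
  λ_4 → (4, 2, 1, 10)
  λ_5 → (4, 2, 1, 10)
  λ_6 → (3, 0, 0, 11)
  λ_7 → (0, 4, 6, 8)
  λ_8 → (1, 3, 14, 0)
  λ_9 → (0, 4, 6, 8)
  λ_10 → (4, 2, 1, 10)
  λ_11 → (0, 4, 6, 8)

Linkage partition of the 11 weights (4 classes, p=19):

[[1, 7, 9, 11], [2, 3, 4, 5, 10], [6], [8]]


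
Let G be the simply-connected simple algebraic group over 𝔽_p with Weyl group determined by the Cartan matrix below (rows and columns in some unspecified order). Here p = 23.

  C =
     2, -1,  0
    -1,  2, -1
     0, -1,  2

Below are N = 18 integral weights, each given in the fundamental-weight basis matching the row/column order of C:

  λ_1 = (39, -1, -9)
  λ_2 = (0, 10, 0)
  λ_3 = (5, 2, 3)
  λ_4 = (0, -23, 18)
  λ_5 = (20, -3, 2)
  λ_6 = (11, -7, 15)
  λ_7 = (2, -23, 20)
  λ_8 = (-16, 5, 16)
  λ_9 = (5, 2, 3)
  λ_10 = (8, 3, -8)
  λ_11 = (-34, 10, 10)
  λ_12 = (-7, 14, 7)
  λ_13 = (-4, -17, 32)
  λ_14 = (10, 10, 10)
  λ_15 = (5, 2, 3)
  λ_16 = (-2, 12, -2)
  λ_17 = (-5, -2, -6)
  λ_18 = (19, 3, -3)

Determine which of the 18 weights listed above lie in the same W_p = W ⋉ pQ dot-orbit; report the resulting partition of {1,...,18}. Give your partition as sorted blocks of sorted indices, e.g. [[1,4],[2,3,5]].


Type A_3, rank 3, |W|=24; reorder rows/cols to standard.

W_23-reps of the 18 weights in Ā_23 (same 3-coord order as C):

    λ_1+ρ ↦ (6, 9, 8)
    λ_2+ρ ↦ (1, 11, 1)
    λ_3+ρ ↦ (6, 3, 4)
    λ_4+ρ ↦ (19, 2, 1)
    λ_5+ρ ↦ (19, 2, 1)
    λ_6+ρ ↦ (6, 6, 10)
    λ_7+ρ ↦ (19, 2, 1)
    λ_8+ρ ↦ (6, 9, 8)
    λ_9+ρ ↦ (6, 3, 4)
    λ_10+ρ ↦ (6, 3, 4)
    λ_11+ρ ↦ (1, 11, 1)
    λ_12+ρ ↦ (6, 9, 8)
    λ_13+ρ ↦ (6, 3, 4)
    λ_14+ρ ↦ (1, 11, 1)
    λ_15+ρ ↦ (6, 3, 4)
    λ_16+ρ ↦ (1, 11, 1)
    λ_17+ρ ↦ (5, 1, 4)
    λ_18+ρ ↦ (19, 2, 1)

Linkage partition of the 18 weights (6 classes, p=23):

[[1, 8, 12], [2, 11, 14, 16], [3, 9, 10, 13, 15], [4, 5, 7, 18], [6], [17]]


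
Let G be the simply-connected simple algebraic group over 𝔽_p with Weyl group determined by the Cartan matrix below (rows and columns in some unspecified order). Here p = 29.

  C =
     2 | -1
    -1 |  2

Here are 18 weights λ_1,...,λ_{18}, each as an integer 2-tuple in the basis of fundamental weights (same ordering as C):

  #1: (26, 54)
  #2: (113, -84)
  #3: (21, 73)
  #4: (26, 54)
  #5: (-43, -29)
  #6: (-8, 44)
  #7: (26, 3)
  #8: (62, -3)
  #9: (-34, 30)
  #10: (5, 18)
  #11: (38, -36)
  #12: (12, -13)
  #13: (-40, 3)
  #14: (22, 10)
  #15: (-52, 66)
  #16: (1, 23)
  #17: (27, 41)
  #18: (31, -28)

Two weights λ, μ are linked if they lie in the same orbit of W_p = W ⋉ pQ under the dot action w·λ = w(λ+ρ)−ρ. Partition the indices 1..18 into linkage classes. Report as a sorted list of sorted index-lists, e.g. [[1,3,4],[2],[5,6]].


Dynkin diagram of C (from the 2 off-diagonal −1 entries): A_2.

Folding the 18 weights λ_j+ρ into Ā_29 (reps in the given 2-coord order):

  1: (2, 24)
  2: (25, 2)
  3: (9, 13)
  4: (2, 24)
  5: (1, 12)
  6: (9, 13)
  7: (25, 2)
  8: (2, 24)
  9: (25, 2)
  10: (6, 19)
  11: (6, 19)
  12: (1, 12)
  13: (6, 19)
  14: (18, 6)
  15: (9, 13)
  16: (2, 24)
  17: (1, 12)
  18: (2, 24)

These 18 weights hit 6 W_29-dot-orbits; sizes (5, 3, 3, 3, 3, 1):

[[1, 4, 8, 16, 18], [2, 7, 9], [3, 6, 15], [5, 12, 17], [10, 11, 13], [14]]


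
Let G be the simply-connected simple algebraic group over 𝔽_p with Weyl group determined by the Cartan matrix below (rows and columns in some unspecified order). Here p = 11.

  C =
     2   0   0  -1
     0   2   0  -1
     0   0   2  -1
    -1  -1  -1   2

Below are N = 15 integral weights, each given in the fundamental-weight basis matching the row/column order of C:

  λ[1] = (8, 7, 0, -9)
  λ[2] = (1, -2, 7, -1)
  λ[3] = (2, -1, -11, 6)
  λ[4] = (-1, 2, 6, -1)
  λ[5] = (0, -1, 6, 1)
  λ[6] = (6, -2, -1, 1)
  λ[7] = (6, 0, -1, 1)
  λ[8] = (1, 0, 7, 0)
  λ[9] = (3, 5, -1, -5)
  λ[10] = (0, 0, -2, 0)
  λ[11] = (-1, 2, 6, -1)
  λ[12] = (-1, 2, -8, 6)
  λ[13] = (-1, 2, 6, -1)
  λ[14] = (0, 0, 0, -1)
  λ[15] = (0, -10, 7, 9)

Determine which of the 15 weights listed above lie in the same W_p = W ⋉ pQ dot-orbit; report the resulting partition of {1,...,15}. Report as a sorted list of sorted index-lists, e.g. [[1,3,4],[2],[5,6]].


D_4 Cartan matrix, 4 simple roots permuted; ρ=(1,1,1,1).

Each λ_j+ρ reduced to Ā_11; 4-tuples below use C's row order:

  1: (1, 0, 7, 1)
  2: (1, 0, 7, 1)
  3: (0, 3, 7, 0)
  4: (0, 3, 7, 0)
  5: (1, 0, 7, 1)
  6: (7, 1, 0, 1)
  7: (7, 1, 0, 1)
  8: (1, 0, 7, 1)
  9: (0, 2, 4, 0)
  10: (1, 1, 1, 0)
  11: (0, 3, 7, 0)
  12: (0, 3, 7, 0)
  13: (0, 3, 7, 0)
  14: (1, 1, 1, 0)
  15: (7, 1, 0, 1)

The 15 indices split into 5 linkage classes (same alcove rep ⇔ same W_11-dot-orbit):

[[1, 2, 5, 8], [3, 4, 11, 12, 13], [6, 7, 15], [9], [10, 14]]


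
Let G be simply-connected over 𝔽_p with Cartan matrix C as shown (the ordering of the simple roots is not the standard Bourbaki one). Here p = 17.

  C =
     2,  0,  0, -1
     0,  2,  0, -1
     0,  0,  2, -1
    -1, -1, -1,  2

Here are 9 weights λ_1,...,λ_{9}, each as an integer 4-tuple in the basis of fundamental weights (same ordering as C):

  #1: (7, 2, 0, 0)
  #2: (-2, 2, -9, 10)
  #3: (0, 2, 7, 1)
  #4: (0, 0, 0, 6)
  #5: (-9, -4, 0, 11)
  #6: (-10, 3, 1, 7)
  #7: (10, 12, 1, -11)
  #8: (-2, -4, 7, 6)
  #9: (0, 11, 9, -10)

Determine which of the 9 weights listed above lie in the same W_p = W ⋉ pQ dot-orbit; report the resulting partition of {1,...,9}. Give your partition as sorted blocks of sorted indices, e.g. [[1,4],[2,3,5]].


Dynkin diagram of C (from the 6 off-diagonal −1 entries): D_4.

W_17-reps of the 9 weights in Ā_17 (same 4-coord order as C):

  λ_1+ρ ↦ (8, 3, 1, 1);  λ_2+ρ ↦ (1, 3, 8, 2);  λ_3+ρ ↦ (1, 3, 8, 2);  λ_4+ρ ↦ (1, 1, 1, 7);  λ_5+ρ ↦ (8, 3, 1, 1);  λ_6+ρ ↦ (8, 3, 1, 1);  λ_7+ρ ↦ (1, 3, 8, 2);  λ_8+ρ ↦ (1, 3, 8, 2);  λ_9+ρ ↦ (8, 3, 1, 1)

Partition of {1..9} into 3 W_17-dot-orbits:

[[1, 5, 6, 9], [2, 3, 7, 8], [4]]


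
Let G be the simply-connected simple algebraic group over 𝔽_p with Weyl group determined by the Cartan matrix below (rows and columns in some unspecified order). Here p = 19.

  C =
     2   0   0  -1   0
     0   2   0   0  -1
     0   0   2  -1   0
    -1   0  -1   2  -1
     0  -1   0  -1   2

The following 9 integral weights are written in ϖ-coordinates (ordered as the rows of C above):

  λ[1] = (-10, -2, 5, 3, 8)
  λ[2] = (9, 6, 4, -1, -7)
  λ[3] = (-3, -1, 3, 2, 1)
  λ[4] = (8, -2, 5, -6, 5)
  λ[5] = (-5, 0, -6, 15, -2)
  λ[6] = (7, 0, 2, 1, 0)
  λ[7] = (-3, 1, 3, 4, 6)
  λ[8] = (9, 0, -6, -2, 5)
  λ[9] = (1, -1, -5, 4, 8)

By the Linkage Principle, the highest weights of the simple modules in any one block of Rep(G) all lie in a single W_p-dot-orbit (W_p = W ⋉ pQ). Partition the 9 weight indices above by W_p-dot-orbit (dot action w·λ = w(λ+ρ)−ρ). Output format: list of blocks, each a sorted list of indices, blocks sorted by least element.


Type D_5, rank 5, |W|=1920; reorder rows/cols to standard.

Folding the 9 weights λ_j+ρ into Ā_19 (reps in the given 5-coord order):

  [1] (4, 1, 1, 5, 0)
  [2] (4, 1, 1, 5, 0)
  [3] (2, 0, 4, 1, 2)
  [4] (4, 1, 1, 5, 0)
  [5] (4, 3, 5, 3, 0)
  [6] (8, 1, 3, 2, 1)
  [7] (2, 0, 4, 1, 2)
  [8] (4, 1, 1, 5, 0)
  [9] (2, 0, 4, 1, 2)

Linkage partition of the 9 weights (4 classes, p=19):

[[1, 2, 4, 8], [3, 7, 9], [5], [6]]


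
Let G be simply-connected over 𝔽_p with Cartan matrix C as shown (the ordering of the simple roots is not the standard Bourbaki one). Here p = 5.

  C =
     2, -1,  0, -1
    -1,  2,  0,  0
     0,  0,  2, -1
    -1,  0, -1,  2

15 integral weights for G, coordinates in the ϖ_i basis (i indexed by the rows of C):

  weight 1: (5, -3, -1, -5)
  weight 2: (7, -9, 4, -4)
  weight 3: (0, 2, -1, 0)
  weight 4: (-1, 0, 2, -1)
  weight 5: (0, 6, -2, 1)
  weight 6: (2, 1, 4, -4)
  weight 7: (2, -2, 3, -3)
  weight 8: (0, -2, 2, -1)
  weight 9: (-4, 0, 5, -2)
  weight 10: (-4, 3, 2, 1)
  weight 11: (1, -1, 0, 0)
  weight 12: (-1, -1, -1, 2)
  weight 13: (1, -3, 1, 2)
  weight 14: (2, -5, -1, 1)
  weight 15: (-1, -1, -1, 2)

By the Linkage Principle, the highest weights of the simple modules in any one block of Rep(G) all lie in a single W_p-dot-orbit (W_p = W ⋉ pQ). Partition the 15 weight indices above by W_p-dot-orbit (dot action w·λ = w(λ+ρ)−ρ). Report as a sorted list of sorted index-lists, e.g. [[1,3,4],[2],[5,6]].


Type A_4, rank 4, |W|=120; reorder rows/cols to standard.

Folding the 15 weights λ_j+ρ into Ā_5 (reps in the given 4-coord order):

    λ_1+ρ ↦ (0, 1, 3, 0)
    λ_2+ρ ↦ (0, 0, 0, 3)
    λ_3+ρ ↦ (1, 3, 0, 1)
    λ_4+ρ ↦ (0, 1, 3, 0)
    λ_5+ρ ↦ (2, 0, 1, 1)
    λ_6+ρ ↦ (0, 0, 0, 3)
    λ_7+ρ ↦ (0, 1, 2, 2)
    λ_8+ρ ↦ (0, 1, 3, 0)
    λ_9+ρ ↦ (2, 0, 1, 1)
    λ_10+ρ ↦ (2, 0, 1, 1)
    λ_11+ρ ↦ (2, 0, 1, 1)
    λ_12+ρ ↦ (0, 0, 0, 3)
    λ_13+ρ ↦ (0, 0, 0, 3)
    λ_14+ρ ↦ (1, 3, 0, 1)
    λ_15+ρ ↦ (0, 0, 0, 3)

The 15 indices split into 5 linkage classes (same alcove rep ⇔ same W_5-dot-orbit):

[[1, 4, 8], [2, 6, 12, 13, 15], [3, 14], [5, 9, 10, 11], [7]]


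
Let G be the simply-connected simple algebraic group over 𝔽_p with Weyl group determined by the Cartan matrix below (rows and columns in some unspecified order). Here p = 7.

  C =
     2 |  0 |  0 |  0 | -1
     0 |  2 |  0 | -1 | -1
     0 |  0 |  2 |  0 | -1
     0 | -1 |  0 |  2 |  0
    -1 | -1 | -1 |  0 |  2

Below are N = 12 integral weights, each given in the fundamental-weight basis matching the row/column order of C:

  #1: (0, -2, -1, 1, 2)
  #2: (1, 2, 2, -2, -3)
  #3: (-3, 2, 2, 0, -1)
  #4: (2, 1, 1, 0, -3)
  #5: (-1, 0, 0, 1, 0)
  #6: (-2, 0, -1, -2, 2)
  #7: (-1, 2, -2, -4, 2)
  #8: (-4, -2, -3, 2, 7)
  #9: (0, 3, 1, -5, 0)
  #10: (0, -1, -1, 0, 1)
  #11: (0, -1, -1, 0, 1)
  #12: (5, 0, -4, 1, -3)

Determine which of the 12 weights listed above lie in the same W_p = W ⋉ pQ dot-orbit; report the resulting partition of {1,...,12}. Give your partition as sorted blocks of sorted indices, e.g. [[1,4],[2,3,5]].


Dynkin diagram of C (from the 8 off-diagonal −1 entries): D_5.

Folding the 12 weights λ_j+ρ into Ā_7 (reps in the given 5-coord order):

  [1] (1, 0, 0, 1, 2);  [2] (0, 0, 1, 1, 2);  [3] (0, 0, 1, 1, 2);  [4] (1, 0, 0, 1, 2);  [5] (0, 1, 1, 2, 1);  [6] (1, 0, 0, 1, 2);  [7] (0, 1, 1, 2, 1);  [8] (0, 1, 1, 2, 1);  [9] (0, 1, 1, 2, 1);  [10] (1, 0, 0, 1, 2);  [11] (1, 0, 0, 1, 2);  [12] (0, 1, 1, 2, 1)

Grouping the 12 weights by Ā_7-representative: 3 linkage classes.

[[1, 4, 6, 10, 11], [2, 3], [5, 7, 8, 9, 12]]


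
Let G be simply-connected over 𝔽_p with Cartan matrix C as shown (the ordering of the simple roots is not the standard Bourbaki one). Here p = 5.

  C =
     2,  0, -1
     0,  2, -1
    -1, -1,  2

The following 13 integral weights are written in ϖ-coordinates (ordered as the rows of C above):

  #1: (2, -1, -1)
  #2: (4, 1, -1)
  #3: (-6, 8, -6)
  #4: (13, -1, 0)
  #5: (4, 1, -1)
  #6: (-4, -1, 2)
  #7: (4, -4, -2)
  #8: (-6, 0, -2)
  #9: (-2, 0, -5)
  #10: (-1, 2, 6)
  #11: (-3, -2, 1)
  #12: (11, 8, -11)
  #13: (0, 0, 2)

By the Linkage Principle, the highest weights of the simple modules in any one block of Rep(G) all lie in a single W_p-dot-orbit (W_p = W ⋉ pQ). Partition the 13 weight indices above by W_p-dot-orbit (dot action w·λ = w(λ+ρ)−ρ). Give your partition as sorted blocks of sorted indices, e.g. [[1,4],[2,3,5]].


Root system A_3: the 3×3 matrix C matches after relabeling.

λ_j+ρ reflected into Ā_5 (⟨·,θ^∨⟩≤5); 3-tuples as given:

    1: (3, 0, 0)
    2: (3, 0, 0)
    3: (0, 4, 0)
    4: (0, 4, 0)
    5: (3, 0, 0)
    6: (3, 0, 0)
    7: (1, 1, 3)
    8: (0, 4, 0)
    9: (1, 1, 3)
    10: (3, 0, 0)
    11: (1, 0, 1)
    12: (1, 0, 1)
    13: (1, 1, 3)

The 13 indices split into 4 linkage classes (same alcove rep ⇔ same W_5-dot-orbit):

[[1, 2, 5, 6, 10], [3, 4, 8], [7, 9, 13], [11, 12]]


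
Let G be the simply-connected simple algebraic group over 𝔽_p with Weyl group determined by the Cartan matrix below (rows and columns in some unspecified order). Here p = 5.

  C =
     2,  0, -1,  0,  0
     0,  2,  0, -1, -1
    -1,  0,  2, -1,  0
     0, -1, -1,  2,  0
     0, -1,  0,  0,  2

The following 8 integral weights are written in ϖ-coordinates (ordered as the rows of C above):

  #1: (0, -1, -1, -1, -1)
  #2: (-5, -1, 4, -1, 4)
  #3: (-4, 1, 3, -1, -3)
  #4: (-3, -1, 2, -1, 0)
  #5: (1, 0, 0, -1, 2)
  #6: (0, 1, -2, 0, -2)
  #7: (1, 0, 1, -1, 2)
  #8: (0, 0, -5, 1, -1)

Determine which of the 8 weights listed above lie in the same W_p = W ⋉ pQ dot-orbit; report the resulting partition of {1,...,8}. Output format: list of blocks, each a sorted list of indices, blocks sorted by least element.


A_5 Cartan matrix, 5 simple roots permuted; ρ=(1,1,1,1,1).

Alcove-folded reps (p=5, 8 weights, presented ϖ-order):

  1: (1, 0, 0, 0, 0) · 2: (1, 0, 0, 0, 0) · 3: (2, 0, 1, 0, 1) · 4: (2, 0, 1, 0, 1) · 5: (0, 1, 1, 0, 1) · 6: (0, 1, 1, 0, 1) · 7: (1, 1, 1, 0, 0) · 8: (2, 0, 1, 0, 1)

Partition of {1..8} into 4 W_5-dot-orbits:

[[1, 2], [3, 4, 8], [5, 6], [7]]


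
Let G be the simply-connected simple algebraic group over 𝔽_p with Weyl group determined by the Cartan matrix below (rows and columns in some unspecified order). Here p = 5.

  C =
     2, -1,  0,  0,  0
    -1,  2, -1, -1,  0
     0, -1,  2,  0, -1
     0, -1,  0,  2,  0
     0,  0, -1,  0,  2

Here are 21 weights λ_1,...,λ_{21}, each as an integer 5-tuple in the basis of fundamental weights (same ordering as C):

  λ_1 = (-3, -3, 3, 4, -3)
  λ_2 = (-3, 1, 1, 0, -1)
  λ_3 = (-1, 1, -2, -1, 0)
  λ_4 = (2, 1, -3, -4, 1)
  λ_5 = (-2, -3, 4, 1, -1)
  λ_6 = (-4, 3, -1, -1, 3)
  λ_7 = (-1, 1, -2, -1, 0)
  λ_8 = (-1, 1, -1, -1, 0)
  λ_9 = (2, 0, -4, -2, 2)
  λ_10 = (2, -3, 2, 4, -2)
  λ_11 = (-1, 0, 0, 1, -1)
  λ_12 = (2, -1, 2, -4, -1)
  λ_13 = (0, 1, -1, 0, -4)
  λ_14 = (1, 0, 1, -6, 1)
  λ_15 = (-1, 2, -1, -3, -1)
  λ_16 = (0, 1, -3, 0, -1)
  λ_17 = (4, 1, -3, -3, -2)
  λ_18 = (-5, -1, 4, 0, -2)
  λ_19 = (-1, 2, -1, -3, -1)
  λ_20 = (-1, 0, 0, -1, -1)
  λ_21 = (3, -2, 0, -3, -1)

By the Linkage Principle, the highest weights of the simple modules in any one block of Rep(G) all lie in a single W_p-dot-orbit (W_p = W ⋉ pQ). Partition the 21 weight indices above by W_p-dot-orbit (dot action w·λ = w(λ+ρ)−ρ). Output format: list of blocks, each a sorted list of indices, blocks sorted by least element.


Type D_5, rank 5, |W|=1920; reorder rows/cols to standard.

Each λ_j+ρ reduced to Ā_5; 5-tuples below use C's row order:

    [1] (2, 0, 0, 1, 0)
    [2] (2, 0, 0, 1, 0)
    [3] (0, 1, 1, 0, 0)
    [4] (0, 2, 0, 0, 1)
    [5] (2, 0, 0, 1, 0)
    [6] (0, 0, 1, 3, 0)
    [7] (0, 1, 1, 0, 0)
    [8] (0, 2, 0, 0, 1)
    [9] (0, 1, 0, 2, 0)
    [10] (1, 0, 0, 1, 2)
    [11] (0, 1, 0, 2, 0)
    [12] (0, 2, 0, 0, 1)
    [13] (0, 1, 1, 0, 0)
    [14] (2, 0, 0, 1, 0)
    [15] (0, 1, 0, 2, 0)
    [16] (1, 0, 0, 1, 2)
    [17] (2, 0, 0, 1, 0)
    [18] (0, 0, 1, 3, 0)
    [19] (0, 1, 0, 2, 0)
    [20] (0, 1, 1, 0, 0)
    [21] (1, 0, 0, 1, 2)

The 21 indices split into 6 linkage classes (same alcove rep ⇔ same W_5-dot-orbit):

[[1, 2, 5, 14, 17], [3, 7, 13, 20], [4, 8, 12], [6, 18], [9, 11, 15, 19], [10, 16, 21]]


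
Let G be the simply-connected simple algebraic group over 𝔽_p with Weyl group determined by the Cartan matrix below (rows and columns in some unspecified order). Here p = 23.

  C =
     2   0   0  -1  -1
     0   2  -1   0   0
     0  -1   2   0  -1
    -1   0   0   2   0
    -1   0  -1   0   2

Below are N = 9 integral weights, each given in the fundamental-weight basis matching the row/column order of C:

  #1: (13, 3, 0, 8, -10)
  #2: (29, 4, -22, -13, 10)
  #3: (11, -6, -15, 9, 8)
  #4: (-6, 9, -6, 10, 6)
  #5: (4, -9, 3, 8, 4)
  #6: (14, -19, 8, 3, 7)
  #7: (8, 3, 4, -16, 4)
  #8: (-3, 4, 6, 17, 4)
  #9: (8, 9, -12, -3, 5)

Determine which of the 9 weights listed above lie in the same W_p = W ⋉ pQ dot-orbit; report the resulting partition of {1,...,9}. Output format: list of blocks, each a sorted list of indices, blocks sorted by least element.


Type A_5, rank 5, |W|=720; reorder rows/cols to standard.

Folding the 9 weights λ_j+ρ into Ā_23 (reps in the given 5-coord order):

    1: (5, 4, 4, 9, 1)
    2: (2, 5, 2, 6, 3)
    3: (2, 1, 5, 2, 5)
    4: (2, 5, 2, 6, 3)
    5: (5, 4, 4, 9, 1)
    6: (5, 4, 4, 9, 1)
    7: (5, 4, 4, 9, 1)
    8: (2, 5, 2, 6, 3)
    9: (2, 1, 5, 2, 5)

The 9 indices split into 3 linkage classes (same alcove rep ⇔ same W_23-dot-orbit):

[[1, 5, 6, 7], [2, 4, 8], [3, 9]]


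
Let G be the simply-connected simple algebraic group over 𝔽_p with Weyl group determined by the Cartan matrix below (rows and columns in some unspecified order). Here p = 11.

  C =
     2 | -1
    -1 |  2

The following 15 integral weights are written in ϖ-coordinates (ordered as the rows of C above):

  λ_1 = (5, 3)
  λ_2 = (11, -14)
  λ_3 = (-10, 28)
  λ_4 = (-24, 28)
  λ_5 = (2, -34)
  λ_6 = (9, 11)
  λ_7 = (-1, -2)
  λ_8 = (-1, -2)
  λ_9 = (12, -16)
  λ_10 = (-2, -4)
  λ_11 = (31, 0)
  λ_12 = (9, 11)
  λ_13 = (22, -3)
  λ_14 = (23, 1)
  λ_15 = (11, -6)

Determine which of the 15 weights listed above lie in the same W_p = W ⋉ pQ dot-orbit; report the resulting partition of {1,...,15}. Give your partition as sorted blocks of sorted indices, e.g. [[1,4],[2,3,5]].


Root system A_2: the 2×2 matrix C matches after relabeling.

Folding the 15 weights λ_j+ρ into Ā_11 (reps in the given 2-coord order):

  λ_1+ρ ↦ (6, 4);  λ_2+ρ ↦ (1, 9);  λ_3+ρ ↦ (2, 7);  λ_4+ρ ↦ (6, 4);  λ_5+ρ ↦ (3, 0);  λ_6+ρ ↦ (1, 0);  λ_7+ρ ↦ (1, 0);  λ_8+ρ ↦ (1, 0);  λ_9+ρ ↦ (2, 7);  λ_10+ρ ↦ (3, 1);  λ_11+ρ ↦ (1, 0);  λ_12+ρ ↦ (1, 0);  λ_13+ρ ↦ (1, 9);  λ_14+ρ ↦ (2, 7);  λ_15+ρ ↦ (6, 4)

The 15 indices split into 6 linkage classes (same alcove rep ⇔ same W_11-dot-orbit):

[[1, 4, 15], [2, 13], [3, 9, 14], [5], [6, 7, 8, 11, 12], [10]]


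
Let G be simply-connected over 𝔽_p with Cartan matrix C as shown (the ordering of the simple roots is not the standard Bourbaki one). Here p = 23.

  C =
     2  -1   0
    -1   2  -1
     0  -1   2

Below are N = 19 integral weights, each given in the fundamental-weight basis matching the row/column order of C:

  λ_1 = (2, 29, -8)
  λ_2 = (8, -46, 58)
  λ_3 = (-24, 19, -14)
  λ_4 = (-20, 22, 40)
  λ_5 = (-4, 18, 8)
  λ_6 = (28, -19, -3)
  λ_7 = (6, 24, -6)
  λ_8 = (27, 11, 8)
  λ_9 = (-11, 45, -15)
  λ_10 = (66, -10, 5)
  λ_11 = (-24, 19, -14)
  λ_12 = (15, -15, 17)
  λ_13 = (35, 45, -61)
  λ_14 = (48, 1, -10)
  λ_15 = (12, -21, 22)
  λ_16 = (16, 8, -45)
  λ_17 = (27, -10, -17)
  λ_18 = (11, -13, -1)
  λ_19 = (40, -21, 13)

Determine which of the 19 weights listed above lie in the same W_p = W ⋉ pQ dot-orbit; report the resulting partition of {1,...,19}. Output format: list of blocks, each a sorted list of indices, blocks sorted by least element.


Type A_3, rank 3, |W|=24; reorder rows/cols to standard.

Each λ_j+ρ reduced to Ā_23; 3-tuples below use C's row order:

  [1] (7, 13, 3) · [2] (13, 0, 9) · [3] (7, 13, 3) · [4] (4, 0, 18) · [5] (2, 14, 4) · [6] (3, 2, 12) · [7] (2, 14, 4) · [8] (3, 2, 12) · [9] (13, 0, 9) · [10] (3, 2, 12) · [11] (7, 13, 3) · [12] (2, 14, 4) · [13] (13, 0, 9) · [14] (2, 14, 4) · [15] (7, 13, 3) · [16] (3, 2, 12) · [17] (2, 14, 4) · [18] (0, 0, 12) · [19] (3, 2, 12)

Linkage partition of the 19 weights (6 classes, p=23):

[[1, 3, 11, 15], [2, 9, 13], [4], [5, 7, 12, 14, 17], [6, 8, 10, 16, 19], [18]]


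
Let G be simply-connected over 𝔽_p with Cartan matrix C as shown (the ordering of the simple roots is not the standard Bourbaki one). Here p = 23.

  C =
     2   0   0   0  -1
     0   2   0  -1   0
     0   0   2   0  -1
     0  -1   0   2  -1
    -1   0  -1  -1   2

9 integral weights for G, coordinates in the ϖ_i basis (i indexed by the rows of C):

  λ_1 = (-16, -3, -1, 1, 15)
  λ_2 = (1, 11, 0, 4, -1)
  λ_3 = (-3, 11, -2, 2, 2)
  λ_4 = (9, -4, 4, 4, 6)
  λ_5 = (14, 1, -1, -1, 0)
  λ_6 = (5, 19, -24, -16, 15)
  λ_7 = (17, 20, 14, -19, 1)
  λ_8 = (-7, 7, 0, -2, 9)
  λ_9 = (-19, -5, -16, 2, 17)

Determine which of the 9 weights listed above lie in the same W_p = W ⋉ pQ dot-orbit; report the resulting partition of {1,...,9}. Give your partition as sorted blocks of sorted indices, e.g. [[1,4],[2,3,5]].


Cartan matrix: type D_5 (|W|=1920); un-permuting the 5 rows.

W_23-reps of the 9 weights in Ā_23 (same 5-coord order as C):

  λ_1 → (15, 2, 0, 0, 1);  λ_2 → (2, 12, 1, 3, 0);  λ_3 → (2, 12, 1, 3, 0);  λ_4 → (6, 7, 1, 1, 3);  λ_5 → (15, 2, 0, 0, 1);  λ_6 → (15, 2, 0, 0, 1);  λ_7 → (2, 12, 1, 3, 0);  λ_8 → (6, 7, 1, 1, 3);  λ_9 → (2, 12, 1, 3, 0)

Grouping the 9 weights by Ā_23-representative: 3 linkage classes.

[[1, 5, 6], [2, 3, 7, 9], [4, 8]]


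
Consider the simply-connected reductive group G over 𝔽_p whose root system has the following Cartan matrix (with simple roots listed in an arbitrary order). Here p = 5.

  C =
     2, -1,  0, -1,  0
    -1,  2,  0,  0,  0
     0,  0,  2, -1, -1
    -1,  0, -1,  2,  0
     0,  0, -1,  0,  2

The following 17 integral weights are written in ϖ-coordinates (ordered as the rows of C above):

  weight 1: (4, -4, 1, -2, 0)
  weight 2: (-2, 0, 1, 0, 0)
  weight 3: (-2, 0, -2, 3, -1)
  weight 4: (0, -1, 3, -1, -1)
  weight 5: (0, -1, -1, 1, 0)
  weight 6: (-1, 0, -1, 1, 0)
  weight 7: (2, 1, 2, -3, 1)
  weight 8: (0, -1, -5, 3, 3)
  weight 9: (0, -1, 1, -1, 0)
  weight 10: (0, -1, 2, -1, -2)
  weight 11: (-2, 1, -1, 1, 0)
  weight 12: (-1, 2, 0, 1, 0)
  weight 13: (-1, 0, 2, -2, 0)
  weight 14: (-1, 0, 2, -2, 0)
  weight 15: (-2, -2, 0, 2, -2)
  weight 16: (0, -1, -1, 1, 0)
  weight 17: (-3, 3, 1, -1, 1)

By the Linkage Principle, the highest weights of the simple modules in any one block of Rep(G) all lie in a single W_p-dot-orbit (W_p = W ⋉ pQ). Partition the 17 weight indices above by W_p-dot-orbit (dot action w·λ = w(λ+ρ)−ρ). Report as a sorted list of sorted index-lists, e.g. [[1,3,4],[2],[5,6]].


Dynkin diagram of C (from the 8 off-diagonal −1 entries): A_5.

Each λ_j+ρ reduced to Ā_5; 5-tuples below use C's row order:

  λ_1 → (1, 1, 0, 1, 1)
  λ_2 → (1, 0, 2, 0, 1)
  λ_3 → (1, 0, 0, 2, 1)
  λ_4 → (1, 0, 4, 0, 0)
  λ_5 → (1, 0, 0, 2, 1)
  λ_6 → (0, 1, 0, 2, 1)
  λ_7 → (0, 1, 0, 2, 1)
  λ_8 → (1, 0, 4, 0, 0)
  λ_9 → (1, 0, 2, 0, 1)
  λ_10 → (1, 0, 2, 0, 1)
  λ_11 → (1, 1, 0, 1, 1)
  λ_12 → (0, 1, 0, 2, 1)
  λ_13 → (1, 0, 2, 0, 1)
  λ_14 → (1, 0, 2, 0, 1)
  λ_15 → (1, 1, 0, 1, 1)
  λ_16 → (1, 0, 0, 2, 1)
  λ_17 → (0, 1, 0, 2, 1)

The 17 indices split into 5 linkage classes (same alcove rep ⇔ same W_5-dot-orbit):

[[1, 11, 15], [2, 9, 10, 13, 14], [3, 5, 16], [4, 8], [6, 7, 12, 17]]


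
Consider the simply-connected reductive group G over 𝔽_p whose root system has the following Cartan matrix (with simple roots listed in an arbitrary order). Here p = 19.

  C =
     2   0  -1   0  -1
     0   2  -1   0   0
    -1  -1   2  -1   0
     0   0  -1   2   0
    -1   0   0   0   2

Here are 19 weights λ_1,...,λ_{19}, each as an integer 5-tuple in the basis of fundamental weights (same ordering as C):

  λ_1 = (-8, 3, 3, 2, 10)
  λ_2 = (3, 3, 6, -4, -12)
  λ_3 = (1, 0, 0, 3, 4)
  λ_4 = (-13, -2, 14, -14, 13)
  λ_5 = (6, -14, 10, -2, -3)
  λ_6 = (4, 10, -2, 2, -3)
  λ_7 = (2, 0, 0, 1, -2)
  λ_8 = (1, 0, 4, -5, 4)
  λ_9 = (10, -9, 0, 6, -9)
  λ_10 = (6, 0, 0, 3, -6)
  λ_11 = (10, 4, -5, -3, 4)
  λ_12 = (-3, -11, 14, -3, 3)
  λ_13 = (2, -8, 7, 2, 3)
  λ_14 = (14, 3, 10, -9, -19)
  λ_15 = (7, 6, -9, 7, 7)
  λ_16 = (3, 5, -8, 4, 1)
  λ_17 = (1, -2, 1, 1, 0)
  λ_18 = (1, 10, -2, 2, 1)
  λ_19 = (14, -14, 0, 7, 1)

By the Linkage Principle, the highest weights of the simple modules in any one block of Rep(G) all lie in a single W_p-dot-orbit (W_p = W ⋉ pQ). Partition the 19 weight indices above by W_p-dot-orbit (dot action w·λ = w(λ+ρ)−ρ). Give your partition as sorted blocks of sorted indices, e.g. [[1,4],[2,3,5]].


C ↔ D_5 under row/col permutation; |W(D_5)| = 1920.

Folding the 19 weights λ_j+ρ into Ā_19 (reps in the given 5-coord order):

    λ_1 → (4, 1, 3, 0, 4)
    λ_2 → (4, 1, 3, 0, 4)
    λ_3 → (2, 1, 1, 4, 5)
    λ_4 → (1, 10, 1, 2, 2)
    λ_5 → (1, 10, 1, 2, 2)
    λ_6 → (1, 10, 1, 2, 2)
    λ_7 → (2, 1, 1, 2, 1)
    λ_8 → (2, 1, 1, 4, 5)
    λ_9 → (4, 1, 3, 0, 4)
    λ_10 → (2, 1, 1, 4, 5)
    λ_11 → (2, 1, 1, 4, 5)
    λ_12 → (1, 10, 1, 2, 2)
    λ_13 → (0, 7, 1, 3, 4)
    λ_14 → (0, 7, 1, 3, 4)
    λ_15 → (4, 1, 3, 0, 4)
    λ_16 → (2, 1, 1, 2, 1)
    λ_17 → (2, 1, 1, 2, 1)
    λ_18 → (1, 10, 1, 2, 2)
    λ_19 → (2, 1, 1, 4, 5)

5 distinct reps among the 19 weights ⇒ 5 W_19-linkage classes:

[[1, 2, 9, 15], [3, 8, 10, 11, 19], [4, 5, 6, 12, 18], [7, 16, 17], [13, 14]]


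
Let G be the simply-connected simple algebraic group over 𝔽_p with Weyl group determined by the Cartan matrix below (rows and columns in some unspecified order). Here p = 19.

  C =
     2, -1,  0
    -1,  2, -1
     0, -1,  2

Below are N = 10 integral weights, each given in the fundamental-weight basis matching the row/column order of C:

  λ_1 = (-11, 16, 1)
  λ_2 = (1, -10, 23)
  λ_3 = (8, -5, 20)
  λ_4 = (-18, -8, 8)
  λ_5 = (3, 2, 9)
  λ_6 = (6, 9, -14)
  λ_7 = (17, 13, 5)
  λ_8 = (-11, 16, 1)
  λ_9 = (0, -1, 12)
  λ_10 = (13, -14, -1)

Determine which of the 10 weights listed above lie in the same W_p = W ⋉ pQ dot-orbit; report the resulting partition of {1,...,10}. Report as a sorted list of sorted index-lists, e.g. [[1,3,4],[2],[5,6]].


Dynkin diagram of C (from the 4 off-diagonal −1 entries): A_3.

λ_j+ρ reflected into Ā_19 (⟨·,θ^∨⟩≤19); 3-tuples as given:

  1: (10, 7, 2);  2: (2, 2, 10);  3: (2, 2, 10);  4: (2, 2, 10);  5: (4, 3, 10);  6: (4, 3, 10);  7: (1, 0, 13);  8: (10, 7, 2);  9: (1, 0, 13);  10: (1, 0, 13)

Grouping the 10 weights by Ā_19-representative: 4 linkage classes.

[[1, 8], [2, 3, 4], [5, 6], [7, 9, 10]]


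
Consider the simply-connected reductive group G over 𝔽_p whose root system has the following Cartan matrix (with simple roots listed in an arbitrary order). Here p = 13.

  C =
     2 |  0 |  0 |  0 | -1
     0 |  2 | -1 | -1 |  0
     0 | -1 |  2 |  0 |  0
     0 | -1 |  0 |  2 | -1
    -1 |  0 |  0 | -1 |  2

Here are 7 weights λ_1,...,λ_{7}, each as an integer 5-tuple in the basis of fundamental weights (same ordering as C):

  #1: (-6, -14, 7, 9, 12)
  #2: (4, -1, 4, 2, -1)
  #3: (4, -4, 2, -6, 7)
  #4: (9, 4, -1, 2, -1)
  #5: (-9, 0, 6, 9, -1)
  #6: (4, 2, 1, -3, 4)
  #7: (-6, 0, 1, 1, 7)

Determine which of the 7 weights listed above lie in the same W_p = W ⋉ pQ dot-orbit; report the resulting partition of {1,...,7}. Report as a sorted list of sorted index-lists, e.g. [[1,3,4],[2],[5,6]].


C ↔ A_5 under row/col permutation; |W(A_5)| = 720.

λ_j+ρ reflected into Ā_13 (⟨·,θ^∨⟩≤13); 5-tuples as given:

  1: (5, 0, 5, 3, 0)
  2: (5, 0, 5, 3, 0)
  3: (5, 0, 5, 3, 0)
  4: (5, 0, 5, 3, 0)
  5: (5, 1, 2, 2, 3)
  6: (5, 1, 2, 2, 3)
  7: (5, 1, 2, 2, 3)

These 7 weights hit 2 W_13-dot-orbits; sizes (4, 3):

[[1, 2, 3, 4], [5, 6, 7]]


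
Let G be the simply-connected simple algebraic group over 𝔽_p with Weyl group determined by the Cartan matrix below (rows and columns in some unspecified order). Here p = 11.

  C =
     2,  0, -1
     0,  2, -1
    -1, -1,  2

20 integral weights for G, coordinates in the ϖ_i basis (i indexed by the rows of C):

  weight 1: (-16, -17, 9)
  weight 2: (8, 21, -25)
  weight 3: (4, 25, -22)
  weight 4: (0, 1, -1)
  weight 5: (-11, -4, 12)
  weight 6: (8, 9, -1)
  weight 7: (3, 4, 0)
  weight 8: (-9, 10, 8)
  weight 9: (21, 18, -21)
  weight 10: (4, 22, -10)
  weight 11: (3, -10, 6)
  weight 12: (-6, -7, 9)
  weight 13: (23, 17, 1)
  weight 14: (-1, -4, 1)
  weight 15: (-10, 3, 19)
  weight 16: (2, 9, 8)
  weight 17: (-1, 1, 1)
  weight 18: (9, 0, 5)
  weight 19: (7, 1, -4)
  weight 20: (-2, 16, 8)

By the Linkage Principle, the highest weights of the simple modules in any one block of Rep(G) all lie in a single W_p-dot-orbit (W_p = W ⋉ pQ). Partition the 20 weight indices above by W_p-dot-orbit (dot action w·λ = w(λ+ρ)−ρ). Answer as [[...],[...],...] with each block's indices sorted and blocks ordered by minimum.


A_3 Cartan matrix, 3 simple roots permuted; ρ=(1,1,1).

Alcove-folded reps (p=11, 20 weights, presented ϖ-order):

  λ_1+ρ ↦ (4, 5, 1)
  λ_2+ρ ↦ (2, 7, 2)
  λ_3+ρ ↦ (4, 5, 1)
  λ_4+ρ ↦ (1, 2, 0)
  λ_5+ρ ↦ (8, 1, 0)
  λ_6+ρ ↦ (1, 2, 0)
  λ_7+ρ ↦ (4, 5, 1)
  λ_8+ρ ↦ (1, 2, 0)
  λ_9+ρ ↦ (1, 2, 0)
  λ_10+ρ ↦ (5, 1, 2)
  λ_11+ρ ↦ (2, 7, 2)
  λ_12+ρ ↦ (4, 5, 1)
  λ_13+ρ ↦ (0, 2, 2)
  λ_14+ρ ↦ (1, 2, 0)
  λ_15+ρ ↦ (2, 7, 2)
  λ_16+ρ ↦ (8, 1, 0)
  λ_17+ρ ↦ (0, 2, 2)
  λ_18+ρ ↦ (4, 5, 1)
  λ_19+ρ ↦ (5, 1, 2)
  λ_20+ρ ↦ (5, 1, 2)

Partition of {1..20} into 6 W_11-dot-orbits:

[[1, 3, 7, 12, 18], [2, 11, 15], [4, 6, 8, 9, 14], [5, 16], [10, 19, 20], [13, 17]]


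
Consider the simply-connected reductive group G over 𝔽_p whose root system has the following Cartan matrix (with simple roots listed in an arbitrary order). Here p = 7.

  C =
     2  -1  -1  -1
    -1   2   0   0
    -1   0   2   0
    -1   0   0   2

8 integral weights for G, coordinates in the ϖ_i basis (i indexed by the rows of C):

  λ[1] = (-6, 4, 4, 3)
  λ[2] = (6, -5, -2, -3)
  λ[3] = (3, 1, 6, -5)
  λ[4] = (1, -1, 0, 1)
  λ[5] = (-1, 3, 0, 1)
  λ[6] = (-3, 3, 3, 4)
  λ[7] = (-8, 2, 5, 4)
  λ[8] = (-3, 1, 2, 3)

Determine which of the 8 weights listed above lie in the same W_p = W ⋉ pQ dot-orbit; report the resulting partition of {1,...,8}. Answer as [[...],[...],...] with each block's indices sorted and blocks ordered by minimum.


Dynkin diagram of C (from the 6 off-diagonal −1 entries): D_4.

Alcove-folded reps (p=7, 8 weights, presented ϖ-order):

  λ_1+ρ ↦ (2, 0, 0, 1)
  λ_2+ρ ↦ (0, 4, 1, 2)
  λ_3+ρ ↦ (0, 4, 1, 2)
  λ_4+ρ ↦ (2, 0, 1, 2)
  λ_5+ρ ↦ (0, 4, 1, 2)
  λ_6+ρ ↦ (2, 0, 0, 1)
  λ_7+ρ ↦ (0, 4, 1, 2)
  λ_8+ρ ↦ (2, 0, 1, 2)

The 8 indices split into 3 linkage classes (same alcove rep ⇔ same W_7-dot-orbit):

[[1, 6], [2, 3, 5, 7], [4, 8]]


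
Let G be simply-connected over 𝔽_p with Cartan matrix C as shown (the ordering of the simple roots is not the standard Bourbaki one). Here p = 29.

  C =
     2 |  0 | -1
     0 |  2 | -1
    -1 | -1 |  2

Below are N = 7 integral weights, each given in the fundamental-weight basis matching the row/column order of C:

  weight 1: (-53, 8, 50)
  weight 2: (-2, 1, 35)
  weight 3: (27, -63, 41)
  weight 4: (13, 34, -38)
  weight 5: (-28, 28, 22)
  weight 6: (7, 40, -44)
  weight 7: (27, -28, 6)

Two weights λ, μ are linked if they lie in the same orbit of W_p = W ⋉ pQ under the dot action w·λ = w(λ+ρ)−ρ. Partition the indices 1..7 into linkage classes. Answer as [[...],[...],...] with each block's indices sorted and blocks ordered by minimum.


Root system A_3: the 3×3 matrix C matches after relabeling.

Ā_29 reps of the 7 weights (A_3, coords as presented):

  [1] (2, 1, 20)
  [2] (2, 1, 20)
  [3] (16, 8, 1)
  [4] (15, 6, 6)
  [5] (0, 2, 4)
  [6] (15, 6, 6)
  [7] (2, 1, 20)

These 7 weights hit 4 W_29-dot-orbits; sizes (3, 1, 2, 1):

[[1, 2, 7], [3], [4, 6], [5]]
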